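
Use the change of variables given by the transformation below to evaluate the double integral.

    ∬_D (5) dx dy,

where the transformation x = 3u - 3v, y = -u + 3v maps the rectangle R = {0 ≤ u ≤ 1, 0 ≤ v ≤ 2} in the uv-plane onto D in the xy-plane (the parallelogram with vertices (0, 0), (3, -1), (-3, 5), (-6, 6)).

Compute the Jacobian determinant of (x, y) with respect to (u, v):

    ∂(x,y)/∂(u,v) = | 3  -3 | = (3)(3) - (-3)(-1) = 6.
                   | -1  3 |

Its absolute value is |J| = 6 (the area scaling factor).

Substituting x = 3u - 3v, y = -u + 3v into the integrand,

    5 → 5,

so the integral becomes

    ∬_R (5) · |J| du dv = ∫_0^1 ∫_0^2 (30) dv du.

Inner (v): 60.
Outer (u): 60.

Therefore ∬_D (5) dx dy = 60.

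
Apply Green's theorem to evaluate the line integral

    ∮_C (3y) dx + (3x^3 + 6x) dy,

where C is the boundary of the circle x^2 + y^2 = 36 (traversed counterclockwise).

Green's theorem converts the closed line integral into a double integral over the enclosed region D:

    ∮_C P dx + Q dy = ∬_D (∂Q/∂x - ∂P/∂y) dA.

Here P = 3y, Q = 3x^3 + 6x, so

    ∂Q/∂x = 9x^2 + 6,    ∂P/∂y = 3,
    ∂Q/∂x - ∂P/∂y = 9x^2 + 3.

D is the region x^2 + y^2 ≤ 36. Evaluating the double integral:

In polar coordinates (x = r cos θ, y = r sin θ, dA = r dr dθ) the integrand becomes 9r^2cos(θ)^2 + 3, so

    ∬_D (9x^2 + 3) dA = ∫_0^{2π} ∫_0^{6} (9r^2cos(θ)^2 + 3) · r dr dθ.

Inner (r from 0 to 6): 2916cos(θ)^2 + 54.
Outer (θ from 0 to 2π): 3024π.

Therefore ∮_C P dx + Q dy = 3024π.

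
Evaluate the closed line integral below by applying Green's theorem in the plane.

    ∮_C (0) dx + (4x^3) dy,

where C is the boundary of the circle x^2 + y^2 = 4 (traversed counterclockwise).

Green's theorem converts the closed line integral into a double integral over the enclosed region D:

    ∮_C P dx + Q dy = ∬_D (∂Q/∂x - ∂P/∂y) dA.

Here P = 0, Q = 4x^3, so

    ∂Q/∂x = 12x^2,    ∂P/∂y = 0,
    ∂Q/∂x - ∂P/∂y = 12x^2.

D is the region x^2 + y^2 ≤ 4. Evaluating the double integral:

In polar coordinates (x = r cos θ, y = r sin θ, dA = r dr dθ) the integrand becomes 12r^2cos(θ)^2, so

    ∬_D (12x^2) dA = ∫_0^{2π} ∫_0^{2} (12r^2cos(θ)^2) · r dr dθ.

Inner (r from 0 to 2): 48cos(θ)^2.
Outer (θ from 0 to 2π): 48π.

Therefore ∮_C P dx + Q dy = 48π.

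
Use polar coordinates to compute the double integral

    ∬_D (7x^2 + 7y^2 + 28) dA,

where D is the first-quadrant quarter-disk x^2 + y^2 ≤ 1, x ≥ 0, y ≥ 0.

The region D is 0 ≤ r ≤ 1, 0 ≤ θ ≤ π/2 in polar coordinates, where x = r cos(θ), y = r sin(θ), and dA = r dr dθ.

Under the substitution, the integrand becomes 7r^2 + 28, so

    ∬_D (7x^2 + 7y^2 + 28) dA = ∫_{0}^{π/2} ∫_{0}^{1} (7r^2 + 28) · r dr dθ.

Inner integral (in r): ∫_{0}^{1} (7r^2 + 28) · r dr = 63/4.

Outer integral (in θ): ∫_{0}^{π/2} (63/4) dθ = 63π/8.

Therefore ∬_D (7x^2 + 7y^2 + 28) dA = 63π/8.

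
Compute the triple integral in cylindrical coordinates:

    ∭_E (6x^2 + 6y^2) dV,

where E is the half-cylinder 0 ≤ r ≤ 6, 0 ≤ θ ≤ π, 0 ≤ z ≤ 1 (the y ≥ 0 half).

In cylindrical coordinates, x = r cos(θ), y = r sin(θ), z = z, and dV = r dr dθ dz.

The integrand becomes 6r^2, so

    ∭_E (6x^2 + 6y^2) dV = ∫_{0}^{π} ∫_{0}^{6} ∫_{0}^{1} (6r^2) · r dz dr dθ.

Inner (z): 6r^3.
Middle (r from 0 to 6): 1944.
Outer (θ): 1944π.

Therefore the triple integral equals 1944π.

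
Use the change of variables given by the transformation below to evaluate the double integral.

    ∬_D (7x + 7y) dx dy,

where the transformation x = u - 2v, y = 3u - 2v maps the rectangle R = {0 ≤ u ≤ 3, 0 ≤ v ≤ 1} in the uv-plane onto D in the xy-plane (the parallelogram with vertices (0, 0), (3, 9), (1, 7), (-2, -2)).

Compute the Jacobian determinant of (x, y) with respect to (u, v):

    ∂(x,y)/∂(u,v) = | 1  -2 | = (1)(-2) - (-2)(3) = 4.
                   | 3  -2 |

Its absolute value is |J| = 4 (the area scaling factor).

Substituting x = u - 2v, y = 3u - 2v into the integrand,

    7x + 7y → 28u - 28v,

so the integral becomes

    ∬_R (28u - 28v) · |J| du dv = ∫_0^3 ∫_0^1 (112u - 112v) dv du.

Inner (v): 112u - 56.
Outer (u): 336.

Therefore ∬_D (7x + 7y) dx dy = 336.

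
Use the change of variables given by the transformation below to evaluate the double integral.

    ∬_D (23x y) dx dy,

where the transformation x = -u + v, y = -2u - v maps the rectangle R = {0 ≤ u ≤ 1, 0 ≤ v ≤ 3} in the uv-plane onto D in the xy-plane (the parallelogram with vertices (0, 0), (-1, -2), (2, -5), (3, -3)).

Compute the Jacobian determinant of (x, y) with respect to (u, v):

    ∂(x,y)/∂(u,v) = | -1  1 | = (-1)(-1) - (1)(-2) = 3.
                   | -2  -1 |

Its absolute value is |J| = 3 (the area scaling factor).

Substituting x = -u + v, y = -2u - v into the integrand,

    23x y → 46u^2 - 23u v - 23v^2,

so the integral becomes

    ∬_R (46u^2 - 23u v - 23v^2) · |J| du dv = ∫_0^1 ∫_0^3 (138u^2 - 69u v - 69v^2) dv du.

Inner (v): 414u^2 - 621u/2 - 621.
Outer (u): -2553/4.

Therefore ∬_D (23x y) dx dy = -2553/4.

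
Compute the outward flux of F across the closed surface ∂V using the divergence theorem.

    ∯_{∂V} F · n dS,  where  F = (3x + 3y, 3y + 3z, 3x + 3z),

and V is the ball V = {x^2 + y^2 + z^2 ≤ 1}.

By the divergence theorem,

    ∯_{∂V} F · n dS = ∭_V (∇ · F) dV.

Compute the divergence:
    ∇ · F = ∂F_x/∂x + ∂F_y/∂y + ∂F_z/∂z = 3 + 3 + 3 = 9.

In spherical coordinates, x = ρ sin(φ) cos(θ), y = ρ sin(φ) sin(θ), z = ρ cos(φ), dV = ρ^2 sin(φ) dρ dφ dθ, with 0 ≤ ρ ≤ 1, 0 ≤ φ ≤ π, 0 ≤ θ ≤ 2π.

The integrand, after substitution and multiplying by the volume element, becomes (9) · ρ^2 sin(φ), so

    ∭_V (∇·F) dV = ∫_0^{2π} ∫_0^{π} ∫_0^{1} (9) · ρ^2 sin(φ) dρ dφ dθ.

Inner (ρ from 0 to 1): 3sin(φ).
Middle (φ from 0 to π): 6.
Outer (θ from 0 to 2π): 12π.

Therefore ∯_{∂V} F · n dS = 12π.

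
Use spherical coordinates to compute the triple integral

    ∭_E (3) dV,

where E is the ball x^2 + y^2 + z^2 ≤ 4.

In spherical coordinates, x = ρ sin(φ) cos(θ), y = ρ sin(φ) sin(θ), z = ρ cos(φ), and dV = ρ^2 sin(φ) dρ dφ dθ.

The integrand becomes 3, so

    ∭_E (3) dV = ∫_{0}^{2π} ∫_{0}^{π} ∫_{0}^{2} (3) · ρ^2 sin(φ) dρ dφ dθ.

Inner (ρ): 8sin(φ).
Middle (φ): 16.
Outer (θ): 32π.

Therefore the triple integral equals 32π.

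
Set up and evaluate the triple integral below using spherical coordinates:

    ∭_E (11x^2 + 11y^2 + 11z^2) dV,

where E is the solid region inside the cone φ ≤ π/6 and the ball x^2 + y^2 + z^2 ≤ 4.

In spherical coordinates, x = ρ sin(φ) cos(θ), y = ρ sin(φ) sin(θ), z = ρ cos(φ), and dV = ρ^2 sin(φ) dρ dφ dθ.

The integrand becomes 11ρ^2, so

    ∭_E (11x^2 + 11y^2 + 11z^2) dV = ∫_{0}^{2π} ∫_{0}^{π/6} ∫_{0}^{2} (11ρ^2) · ρ^2 sin(φ) dρ dφ dθ.

Inner (ρ): 352sin(φ)/5.
Middle (φ): 352/5 - 176sqrt(3)/5.
Outer (θ): 352π (2 - sqrt(3))/5.

Therefore the triple integral equals 352π (2 - sqrt(3))/5.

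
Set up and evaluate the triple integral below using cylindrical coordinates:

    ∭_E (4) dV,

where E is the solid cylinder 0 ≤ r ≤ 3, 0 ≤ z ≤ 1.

In cylindrical coordinates, x = r cos(θ), y = r sin(θ), z = z, and dV = r dr dθ dz.

The integrand becomes 4, so

    ∭_E (4) dV = ∫_{0}^{2π} ∫_{0}^{3} ∫_{0}^{1} (4) · r dz dr dθ.

Inner (z): 4r.
Middle (r from 0 to 3): 18.
Outer (θ): 36π.

Therefore the triple integral equals 36π.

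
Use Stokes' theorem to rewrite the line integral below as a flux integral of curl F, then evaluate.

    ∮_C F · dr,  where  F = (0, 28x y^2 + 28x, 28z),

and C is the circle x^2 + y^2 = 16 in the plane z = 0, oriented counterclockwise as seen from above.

Let S be the flat disk x^2 + y^2 ≤ 16 in the plane z = 0, with upward unit normal n̂ = ẑ. By Stokes' theorem,

    ∮_C F · dr = ∬_S (∇ × F) · n̂ dS = ∬_D (curl F)_z dA,

where D is the disk x^2 + y^2 ≤ 16.

Compute the curl of F = (0, 28x y^2 + 28x, 28z):
    (∇ × F)_x = ∂F_z/∂y - ∂F_y/∂z = 0,
    (∇ × F)_y = ∂F_x/∂z - ∂F_z/∂x = 0,
    (∇ × F)_z = ∂F_y/∂x - ∂F_x/∂y = 28y^2 + 28.

On z = 0, (curl F)_z = 28y^2 + 28.

Convert to polar (x = r cos θ, y = r sin θ, dA = r dr dθ); the integrand becomes 28r^2sin(θ)^2 + 28, so

    ∬_D (curl F)_z dA = ∫_0^{2π} ∫_0^{4} (28r^2sin(θ)^2 + 28) · r dr dθ.

Inner (r from 0 to 4): 1792sin(θ)^2 + 224.
Outer (θ from 0 to 2π): 2240π.

Therefore ∮_C F · dr = 2240π.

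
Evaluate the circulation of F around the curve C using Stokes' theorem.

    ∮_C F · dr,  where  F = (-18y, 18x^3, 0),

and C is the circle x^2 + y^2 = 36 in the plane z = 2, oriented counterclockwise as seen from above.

Let S be the flat disk x^2 + y^2 ≤ 36 in the plane z = 2, with upward unit normal n̂ = ẑ. By Stokes' theorem,

    ∮_C F · dr = ∬_S (∇ × F) · n̂ dS = ∬_D (curl F)_z dA,

where D is the disk x^2 + y^2 ≤ 36.

Compute the curl of F = (-18y, 18x^3, 0):
    (∇ × F)_x = ∂F_z/∂y - ∂F_y/∂z = 0,
    (∇ × F)_y = ∂F_x/∂z - ∂F_z/∂x = 0,
    (∇ × F)_z = ∂F_y/∂x - ∂F_x/∂y = 54x^2 + 18.

On z = 2, (curl F)_z = 54x^2 + 18.

Convert to polar (x = r cos θ, y = r sin θ, dA = r dr dθ); the integrand becomes 54r^2cos(θ)^2 + 18, so

    ∬_D (curl F)_z dA = ∫_0^{2π} ∫_0^{6} (54r^2cos(θ)^2 + 18) · r dr dθ.

Inner (r from 0 to 6): 17496cos(θ)^2 + 324.
Outer (θ from 0 to 2π): 18144π.

Therefore ∮_C F · dr = 18144π.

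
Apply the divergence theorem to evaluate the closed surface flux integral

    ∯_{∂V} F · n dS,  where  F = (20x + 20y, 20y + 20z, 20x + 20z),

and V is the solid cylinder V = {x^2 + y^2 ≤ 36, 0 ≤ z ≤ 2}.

By the divergence theorem,

    ∯_{∂V} F · n dS = ∭_V (∇ · F) dV.

Compute the divergence:
    ∇ · F = ∂F_x/∂x + ∂F_y/∂y + ∂F_z/∂z = 20 + 20 + 20 = 60.

In cylindrical coordinates, x = r cos(θ), y = r sin(θ), z = z, dV = r dr dθ dz, with 0 ≤ r ≤ 6, 0 ≤ θ ≤ 2π, 0 ≤ z ≤ 2.

The integrand, after substitution and multiplying by the volume element, becomes (60) · r, so

    ∭_V (∇·F) dV = ∫_0^{2π} ∫_0^{6} ∫_0^{2} (60) · r dz dr dθ.

Inner (z from 0 to 2): 120r.
Middle (r from 0 to 6): 2160.
Outer (θ from 0 to 2π): 4320π.

Therefore ∯_{∂V} F · n dS = 4320π.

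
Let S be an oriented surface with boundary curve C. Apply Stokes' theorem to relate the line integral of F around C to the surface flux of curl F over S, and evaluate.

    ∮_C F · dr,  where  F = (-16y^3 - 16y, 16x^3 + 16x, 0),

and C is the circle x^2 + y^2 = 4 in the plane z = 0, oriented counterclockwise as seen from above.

Let S be the flat disk x^2 + y^2 ≤ 4 in the plane z = 0, with upward unit normal n̂ = ẑ. By Stokes' theorem,

    ∮_C F · dr = ∬_S (∇ × F) · n̂ dS = ∬_D (curl F)_z dA,

where D is the disk x^2 + y^2 ≤ 4.

Compute the curl of F = (-16y^3 - 16y, 16x^3 + 16x, 0):
    (∇ × F)_x = ∂F_z/∂y - ∂F_y/∂z = 0,
    (∇ × F)_y = ∂F_x/∂z - ∂F_z/∂x = 0,
    (∇ × F)_z = ∂F_y/∂x - ∂F_x/∂y = 48x^2 + 48y^2 + 32.

On z = 0, (curl F)_z = 48x^2 + 48y^2 + 32.

Convert to polar (x = r cos θ, y = r sin θ, dA = r dr dθ); the integrand becomes 48r^2 + 32, so

    ∬_D (curl F)_z dA = ∫_0^{2π} ∫_0^{2} (48r^2 + 32) · r dr dθ.

Inner (r from 0 to 2): 256.
Outer (θ from 0 to 2π): 512π.

Therefore ∮_C F · dr = 512π.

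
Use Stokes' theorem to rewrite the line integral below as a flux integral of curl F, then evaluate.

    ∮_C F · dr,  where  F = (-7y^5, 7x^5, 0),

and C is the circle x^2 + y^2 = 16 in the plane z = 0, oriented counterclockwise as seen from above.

Let S be the flat disk x^2 + y^2 ≤ 16 in the plane z = 0, with upward unit normal n̂ = ẑ. By Stokes' theorem,

    ∮_C F · dr = ∬_S (∇ × F) · n̂ dS = ∬_D (curl F)_z dA,

where D is the disk x^2 + y^2 ≤ 16.

Compute the curl of F = (-7y^5, 7x^5, 0):
    (∇ × F)_x = ∂F_z/∂y - ∂F_y/∂z = 0,
    (∇ × F)_y = ∂F_x/∂z - ∂F_z/∂x = 0,
    (∇ × F)_z = ∂F_y/∂x - ∂F_x/∂y = 35x^4 + 35y^4.

On z = 0, (curl F)_z = 35x^4 + 35y^4.

Convert to polar (x = r cos θ, y = r sin θ, dA = r dr dθ); the integrand becomes 35r^4(sin(θ)^4 + cos(θ)^4), so

    ∬_D (curl F)_z dA = ∫_0^{2π} ∫_0^{4} (35r^4(sin(θ)^4 + cos(θ)^4)) · r dr dθ.

Inner (r from 0 to 4): 71680sin(θ)^4/3 + 71680cos(θ)^4/3.
Outer (θ from 0 to 2π): 35840π.

Therefore ∮_C F · dr = 35840π.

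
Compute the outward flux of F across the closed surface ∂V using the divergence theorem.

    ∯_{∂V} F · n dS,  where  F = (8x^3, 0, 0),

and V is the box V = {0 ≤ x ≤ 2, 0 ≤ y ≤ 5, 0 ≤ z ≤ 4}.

By the divergence theorem,

    ∯_{∂V} F · n dS = ∭_V (∇ · F) dV.

Compute the divergence:
    ∇ · F = ∂F_x/∂x + ∂F_y/∂y + ∂F_z/∂z = 24x^2 + 0 + 0 = 24x^2.

V is a rectangular box, so dV = dx dy dz with 0 ≤ x ≤ 2, 0 ≤ y ≤ 5, 0 ≤ z ≤ 4.

Integrate (24x^2) over V as an iterated integral:

    ∭_V (∇·F) dV = ∫_0^{2} ∫_0^{5} ∫_0^{4} (24x^2) dz dy dx.

Inner (z from 0 to 4): 96x^2.
Middle (y from 0 to 5): 480x^2.
Outer (x from 0 to 2): 1280.

Therefore ∯_{∂V} F · n dS = 1280.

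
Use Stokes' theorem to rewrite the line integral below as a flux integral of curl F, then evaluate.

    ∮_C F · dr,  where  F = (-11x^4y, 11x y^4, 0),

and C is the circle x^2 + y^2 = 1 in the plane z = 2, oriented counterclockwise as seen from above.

Let S be the flat disk x^2 + y^2 ≤ 1 in the plane z = 2, with upward unit normal n̂ = ẑ. By Stokes' theorem,

    ∮_C F · dr = ∬_S (∇ × F) · n̂ dS = ∬_D (curl F)_z dA,

where D is the disk x^2 + y^2 ≤ 1.

Compute the curl of F = (-11x^4y, 11x y^4, 0):
    (∇ × F)_x = ∂F_z/∂y - ∂F_y/∂z = 0,
    (∇ × F)_y = ∂F_x/∂z - ∂F_z/∂x = 0,
    (∇ × F)_z = ∂F_y/∂x - ∂F_x/∂y = 11x^4 + 11y^4.

On z = 2, (curl F)_z = 11x^4 + 11y^4.

Convert to polar (x = r cos θ, y = r sin θ, dA = r dr dθ); the integrand becomes 11r^4(sin(θ)^4 + cos(θ)^4), so

    ∬_D (curl F)_z dA = ∫_0^{2π} ∫_0^{1} (11r^4(sin(θ)^4 + cos(θ)^4)) · r dr dθ.

Inner (r from 0 to 1): 11sin(θ)^4/6 + 11cos(θ)^4/6.
Outer (θ from 0 to 2π): 11π/4.

Therefore ∮_C F · dr = 11π/4.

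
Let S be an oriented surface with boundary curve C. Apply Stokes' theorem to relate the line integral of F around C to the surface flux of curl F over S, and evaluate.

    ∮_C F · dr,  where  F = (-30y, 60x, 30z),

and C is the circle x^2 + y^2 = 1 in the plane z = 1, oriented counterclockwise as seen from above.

Let S be the flat disk x^2 + y^2 ≤ 1 in the plane z = 1, with upward unit normal n̂ = ẑ. By Stokes' theorem,

    ∮_C F · dr = ∬_S (∇ × F) · n̂ dS = ∬_D (curl F)_z dA,

where D is the disk x^2 + y^2 ≤ 1.

Compute the curl of F = (-30y, 60x, 30z):
    (∇ × F)_x = ∂F_z/∂y - ∂F_y/∂z = 0,
    (∇ × F)_y = ∂F_x/∂z - ∂F_z/∂x = 0,
    (∇ × F)_z = ∂F_y/∂x - ∂F_x/∂y = 90.

On z = 1, (curl F)_z = 90.

Convert to polar (x = r cos θ, y = r sin θ, dA = r dr dθ); the integrand becomes 90, so

    ∬_D (curl F)_z dA = ∫_0^{2π} ∫_0^{1} (90) · r dr dθ.

Inner (r from 0 to 1): 45.
Outer (θ from 0 to 2π): 90π.

Therefore ∮_C F · dr = 90π.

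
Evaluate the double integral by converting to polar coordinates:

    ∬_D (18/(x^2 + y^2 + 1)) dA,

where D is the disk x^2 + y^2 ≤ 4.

The region D is 0 ≤ r ≤ 2, 0 ≤ θ ≤ 2π in polar coordinates, where x = r cos(θ), y = r sin(θ), and dA = r dr dθ.

Under the substitution, the integrand becomes 18/(r^2 + 1), so

    ∬_D (18/(x^2 + y^2 + 1)) dA = ∫_{0}^{2π} ∫_{0}^{2} (18/(r^2 + 1)) · r dr dθ.

Inner integral (in r): ∫_{0}^{2} (18/(r^2 + 1)) · r dr = log(1953125).

Outer integral (in θ): ∫_{0}^{2π} (log(1953125)) dθ = 18π log(5).

Therefore ∬_D (18/(x^2 + y^2 + 1)) dA = 18π log(5).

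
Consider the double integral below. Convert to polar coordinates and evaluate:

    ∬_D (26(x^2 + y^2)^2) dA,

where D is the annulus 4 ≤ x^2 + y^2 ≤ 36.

The region D is 2 ≤ r ≤ 6, 0 ≤ θ ≤ 2π in polar coordinates, where x = r cos(θ), y = r sin(θ), and dA = r dr dθ.

Under the substitution, the integrand becomes 26r^4, so

    ∬_D (26(x^2 + y^2)^2) dA = ∫_{0}^{2π} ∫_{2}^{6} (26r^4) · r dr dθ.

Inner integral (in r): ∫_{2}^{6} (26r^4) · r dr = 605696/3.

Outer integral (in θ): ∫_{0}^{2π} (605696/3) dθ = 1211392π/3.

Therefore ∬_D (26(x^2 + y^2)^2) dA = 1211392π/3.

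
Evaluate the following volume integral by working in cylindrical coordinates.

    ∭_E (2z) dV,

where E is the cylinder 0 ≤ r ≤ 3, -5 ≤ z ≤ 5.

In cylindrical coordinates, x = r cos(θ), y = r sin(θ), z = z, and dV = r dr dθ dz.

The integrand becomes 2z, so

    ∭_E (2z) dV = ∫_{0}^{2π} ∫_{0}^{3} ∫_{-5}^{5} (2z) · r dz dr dθ.

Inner (z): 0.
Middle (r from 0 to 3): 0.
Outer (θ): 0.

Therefore the triple integral equals 0.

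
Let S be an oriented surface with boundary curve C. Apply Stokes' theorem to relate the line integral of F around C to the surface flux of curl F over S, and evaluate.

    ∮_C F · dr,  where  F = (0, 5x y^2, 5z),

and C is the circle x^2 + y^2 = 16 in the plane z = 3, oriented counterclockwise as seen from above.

Let S be the flat disk x^2 + y^2 ≤ 16 in the plane z = 3, with upward unit normal n̂ = ẑ. By Stokes' theorem,

    ∮_C F · dr = ∬_S (∇ × F) · n̂ dS = ∬_D (curl F)_z dA,

where D is the disk x^2 + y^2 ≤ 16.

Compute the curl of F = (0, 5x y^2, 5z):
    (∇ × F)_x = ∂F_z/∂y - ∂F_y/∂z = 0,
    (∇ × F)_y = ∂F_x/∂z - ∂F_z/∂x = 0,
    (∇ × F)_z = ∂F_y/∂x - ∂F_x/∂y = 5y^2.

On z = 3, (curl F)_z = 5y^2.

Convert to polar (x = r cos θ, y = r sin θ, dA = r dr dθ); the integrand becomes 5r^2sin(θ)^2, so

    ∬_D (curl F)_z dA = ∫_0^{2π} ∫_0^{4} (5r^2sin(θ)^2) · r dr dθ.

Inner (r from 0 to 4): 320sin(θ)^2.
Outer (θ from 0 to 2π): 320π.

Therefore ∮_C F · dr = 320π.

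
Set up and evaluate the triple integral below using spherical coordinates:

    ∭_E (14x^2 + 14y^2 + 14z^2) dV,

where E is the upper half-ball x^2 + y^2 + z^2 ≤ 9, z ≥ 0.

In spherical coordinates, x = ρ sin(φ) cos(θ), y = ρ sin(φ) sin(θ), z = ρ cos(φ), and dV = ρ^2 sin(φ) dρ dφ dθ.

The integrand becomes 14ρ^2, so

    ∭_E (14x^2 + 14y^2 + 14z^2) dV = ∫_{0}^{2π} ∫_{0}^{π/2} ∫_{0}^{3} (14ρ^2) · ρ^2 sin(φ) dρ dφ dθ.

Inner (ρ): 3402sin(φ)/5.
Middle (φ): 3402/5.
Outer (θ): 6804π/5.

Therefore the triple integral equals 6804π/5.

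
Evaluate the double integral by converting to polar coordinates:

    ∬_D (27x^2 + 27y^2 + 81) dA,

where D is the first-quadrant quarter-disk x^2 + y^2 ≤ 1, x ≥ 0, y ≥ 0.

The region D is 0 ≤ r ≤ 1, 0 ≤ θ ≤ π/2 in polar coordinates, where x = r cos(θ), y = r sin(θ), and dA = r dr dθ.

Under the substitution, the integrand becomes 27r^2 + 81, so

    ∬_D (27x^2 + 27y^2 + 81) dA = ∫_{0}^{π/2} ∫_{0}^{1} (27r^2 + 81) · r dr dθ.

Inner integral (in r): ∫_{0}^{1} (27r^2 + 81) · r dr = 189/4.

Outer integral (in θ): ∫_{0}^{π/2} (189/4) dθ = 189π/8.

Therefore ∬_D (27x^2 + 27y^2 + 81) dA = 189π/8.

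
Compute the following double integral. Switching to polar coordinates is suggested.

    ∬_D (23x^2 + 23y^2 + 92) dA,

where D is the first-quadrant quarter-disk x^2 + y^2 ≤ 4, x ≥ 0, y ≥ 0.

The region D is 0 ≤ r ≤ 2, 0 ≤ θ ≤ π/2 in polar coordinates, where x = r cos(θ), y = r sin(θ), and dA = r dr dθ.

Under the substitution, the integrand becomes 23r^2 + 92, so

    ∬_D (23x^2 + 23y^2 + 92) dA = ∫_{0}^{π/2} ∫_{0}^{2} (23r^2 + 92) · r dr dθ.

Inner integral (in r): ∫_{0}^{2} (23r^2 + 92) · r dr = 276.

Outer integral (in θ): ∫_{0}^{π/2} (276) dθ = 138π.

Therefore ∬_D (23x^2 + 23y^2 + 92) dA = 138π.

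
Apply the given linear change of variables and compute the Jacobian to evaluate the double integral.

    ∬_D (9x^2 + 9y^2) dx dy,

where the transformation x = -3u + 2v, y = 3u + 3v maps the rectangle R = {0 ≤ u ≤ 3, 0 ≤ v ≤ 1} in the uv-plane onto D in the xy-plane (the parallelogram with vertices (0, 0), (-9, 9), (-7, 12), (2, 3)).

Compute the Jacobian determinant of (x, y) with respect to (u, v):

    ∂(x,y)/∂(u,v) = | -3  2 | = (-3)(3) - (2)(3) = -15.
                   | 3  3 |

Its absolute value is |J| = 15 (the area scaling factor).

Substituting x = -3u + 2v, y = 3u + 3v into the integrand,

    9x^2 + 9y^2 → 162u^2 + 54u v + 117v^2,

so the integral becomes

    ∬_R (162u^2 + 54u v + 117v^2) · |J| du dv = ∫_0^3 ∫_0^1 (2430u^2 + 810u v + 1755v^2) dv du.

Inner (v): 2430u^2 + 405u + 585.
Outer (u): 50895/2.

Therefore ∬_D (9x^2 + 9y^2) dx dy = 50895/2.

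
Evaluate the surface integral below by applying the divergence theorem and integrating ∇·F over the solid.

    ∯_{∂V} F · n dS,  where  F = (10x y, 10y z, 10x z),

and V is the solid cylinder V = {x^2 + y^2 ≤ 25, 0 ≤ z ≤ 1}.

By the divergence theorem,

    ∯_{∂V} F · n dS = ∭_V (∇ · F) dV.

Compute the divergence:
    ∇ · F = ∂F_x/∂x + ∂F_y/∂y + ∂F_z/∂z = 10y + 10z + 10x = 10x + 10y + 10z.

In cylindrical coordinates, x = r cos(θ), y = r sin(θ), z = z, dV = r dr dθ dz, with 0 ≤ r ≤ 5, 0 ≤ θ ≤ 2π, 0 ≤ z ≤ 1.

The integrand, after substitution and multiplying by the volume element, becomes (10sqrt(2)r sin(θ + π/4) + 10z) · r, so

    ∭_V (∇·F) dV = ∫_0^{2π} ∫_0^{5} ∫_0^{1} (10sqrt(2)r sin(θ + π/4) + 10z) · r dz dr dθ.

Inner (z from 0 to 1): 5r (2sqrt(2)r sin(θ + π/4) + 1).
Middle (r from 0 to 5): 1250sqrt(2)sin(θ + π/4)/3 + 125/2.
Outer (θ from 0 to 2π): 125π.

Therefore ∯_{∂V} F · n dS = 125π.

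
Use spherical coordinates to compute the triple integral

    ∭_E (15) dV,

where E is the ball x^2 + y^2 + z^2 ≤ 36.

In spherical coordinates, x = ρ sin(φ) cos(θ), y = ρ sin(φ) sin(θ), z = ρ cos(φ), and dV = ρ^2 sin(φ) dρ dφ dθ.

The integrand becomes 15, so

    ∭_E (15) dV = ∫_{0}^{2π} ∫_{0}^{π} ∫_{0}^{6} (15) · ρ^2 sin(φ) dρ dφ dθ.

Inner (ρ): 1080sin(φ).
Middle (φ): 2160.
Outer (θ): 4320π.

Therefore the triple integral equals 4320π.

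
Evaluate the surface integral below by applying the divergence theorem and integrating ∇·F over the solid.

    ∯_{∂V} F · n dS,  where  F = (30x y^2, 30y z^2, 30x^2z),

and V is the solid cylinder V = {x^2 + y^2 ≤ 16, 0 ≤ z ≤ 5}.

By the divergence theorem,

    ∯_{∂V} F · n dS = ∭_V (∇ · F) dV.

Compute the divergence:
    ∇ · F = ∂F_x/∂x + ∂F_y/∂y + ∂F_z/∂z = 30y^2 + 30z^2 + 30x^2 = 30x^2 + 30y^2 + 30z^2.

In cylindrical coordinates, x = r cos(θ), y = r sin(θ), z = z, dV = r dr dθ dz, with 0 ≤ r ≤ 4, 0 ≤ θ ≤ 2π, 0 ≤ z ≤ 5.

The integrand, after substitution and multiplying by the volume element, becomes (30r^2 + 30z^2) · r, so

    ∭_V (∇·F) dV = ∫_0^{2π} ∫_0^{4} ∫_0^{5} (30r^2 + 30z^2) · r dz dr dθ.

Inner (z from 0 to 5): 150r^3 + 1250r.
Middle (r from 0 to 4): 19600.
Outer (θ from 0 to 2π): 39200π.

Therefore ∯_{∂V} F · n dS = 39200π.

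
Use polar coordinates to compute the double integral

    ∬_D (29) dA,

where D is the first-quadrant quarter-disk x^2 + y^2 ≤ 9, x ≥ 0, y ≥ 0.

The region D is 0 ≤ r ≤ 3, 0 ≤ θ ≤ π/2 in polar coordinates, where x = r cos(θ), y = r sin(θ), and dA = r dr dθ.

Under the substitution, the integrand becomes 29, so

    ∬_D (29) dA = ∫_{0}^{π/2} ∫_{0}^{3} (29) · r dr dθ.

Inner integral (in r): ∫_{0}^{3} (29) · r dr = 261/2.

Outer integral (in θ): ∫_{0}^{π/2} (261/2) dθ = 261π/4.

Therefore ∬_D (29) dA = 261π/4.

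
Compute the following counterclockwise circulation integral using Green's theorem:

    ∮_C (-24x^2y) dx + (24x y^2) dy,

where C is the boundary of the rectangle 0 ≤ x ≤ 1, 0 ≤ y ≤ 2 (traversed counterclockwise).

Green's theorem converts the closed line integral into a double integral over the enclosed region D:

    ∮_C P dx + Q dy = ∬_D (∂Q/∂x - ∂P/∂y) dA.

Here P = -24x^2y, Q = 24x y^2, so

    ∂Q/∂x = 24y^2,    ∂P/∂y = -24x^2,
    ∂Q/∂x - ∂P/∂y = 24x^2 + 24y^2.

D is the region 0 ≤ x ≤ 1, 0 ≤ y ≤ 2. Evaluating the double integral:

    ∬_D (24x^2 + 24y^2) dA = ∫_0^{1} ∫_0^{2} (24x^2 + 24y^2) dy dx.

Inner (y from 0 to 2): 48x^2 + 64.
Outer (x from 0 to 1): 80.

Therefore ∮_C P dx + Q dy = 80.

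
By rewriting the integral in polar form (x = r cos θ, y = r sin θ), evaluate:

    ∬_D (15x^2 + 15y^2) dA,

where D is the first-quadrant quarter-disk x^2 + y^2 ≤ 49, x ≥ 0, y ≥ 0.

The region D is 0 ≤ r ≤ 7, 0 ≤ θ ≤ π/2 in polar coordinates, where x = r cos(θ), y = r sin(θ), and dA = r dr dθ.

Under the substitution, the integrand becomes 15r^2, so

    ∬_D (15x^2 + 15y^2) dA = ∫_{0}^{π/2} ∫_{0}^{7} (15r^2) · r dr dθ.

Inner integral (in r): ∫_{0}^{7} (15r^2) · r dr = 36015/4.

Outer integral (in θ): ∫_{0}^{π/2} (36015/4) dθ = 36015π/8.

Therefore ∬_D (15x^2 + 15y^2) dA = 36015π/8.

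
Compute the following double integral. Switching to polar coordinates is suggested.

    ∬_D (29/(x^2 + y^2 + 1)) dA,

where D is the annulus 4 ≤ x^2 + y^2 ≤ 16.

The region D is 2 ≤ r ≤ 4, 0 ≤ θ ≤ 2π in polar coordinates, where x = r cos(θ), y = r sin(θ), and dA = r dr dθ.

Under the substitution, the integrand becomes 29/(r^2 + 1), so

    ∬_D (29/(x^2 + y^2 + 1)) dA = ∫_{0}^{2π} ∫_{2}^{4} (29/(r^2 + 1)) · r dr dθ.

Inner integral (in r): ∫_{2}^{4} (29/(r^2 + 1)) · r dr = log(168377826559400929sqrt(85)/30517578125).

Outer integral (in θ): ∫_{0}^{2π} (log(168377826559400929sqrt(85)/30517578125)) dθ = log((168377826559400929sqrt(85)/30517578125)^(2π)).

Therefore ∬_D (29/(x^2 + y^2 + 1)) dA = log((168377826559400929sqrt(85)/30517578125)^(2π)).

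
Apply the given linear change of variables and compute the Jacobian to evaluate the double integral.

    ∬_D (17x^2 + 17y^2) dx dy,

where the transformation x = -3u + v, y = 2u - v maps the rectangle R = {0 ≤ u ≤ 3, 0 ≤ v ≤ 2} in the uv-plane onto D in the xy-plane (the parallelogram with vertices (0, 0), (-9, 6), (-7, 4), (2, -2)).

Compute the Jacobian determinant of (x, y) with respect to (u, v):

    ∂(x,y)/∂(u,v) = | -3  1 | = (-3)(-1) - (1)(2) = 1.
                   | 2  -1 |

Its absolute value is |J| = 1 (the area scaling factor).

Substituting x = -3u + v, y = 2u - v into the integrand,

    17x^2 + 17y^2 → 221u^2 - 170u v + 34v^2,

so the integral becomes

    ∬_R (221u^2 - 170u v + 34v^2) · |J| du dv = ∫_0^3 ∫_0^2 (221u^2 - 170u v + 34v^2) dv du.

Inner (v): 442u^2 - 340u + 272/3.
Outer (u): 2720.

Therefore ∬_D (17x^2 + 17y^2) dx dy = 2720.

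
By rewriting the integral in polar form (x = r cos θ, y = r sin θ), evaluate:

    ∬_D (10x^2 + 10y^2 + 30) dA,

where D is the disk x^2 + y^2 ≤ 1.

The region D is 0 ≤ r ≤ 1, 0 ≤ θ ≤ 2π in polar coordinates, where x = r cos(θ), y = r sin(θ), and dA = r dr dθ.

Under the substitution, the integrand becomes 10r^2 + 30, so

    ∬_D (10x^2 + 10y^2 + 30) dA = ∫_{0}^{2π} ∫_{0}^{1} (10r^2 + 30) · r dr dθ.

Inner integral (in r): ∫_{0}^{1} (10r^2 + 30) · r dr = 35/2.

Outer integral (in θ): ∫_{0}^{2π} (35/2) dθ = 35π.

Therefore ∬_D (10x^2 + 10y^2 + 30) dA = 35π.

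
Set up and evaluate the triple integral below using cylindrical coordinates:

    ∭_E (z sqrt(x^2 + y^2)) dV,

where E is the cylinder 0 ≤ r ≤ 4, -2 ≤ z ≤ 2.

In cylindrical coordinates, x = r cos(θ), y = r sin(θ), z = z, and dV = r dr dθ dz.

The integrand becomes r z, so

    ∭_E (z sqrt(x^2 + y^2)) dV = ∫_{0}^{2π} ∫_{0}^{4} ∫_{-2}^{2} (r z) · r dz dr dθ.

Inner (z): 0.
Middle (r from 0 to 4): 0.
Outer (θ): 0.

Therefore the triple integral equals 0.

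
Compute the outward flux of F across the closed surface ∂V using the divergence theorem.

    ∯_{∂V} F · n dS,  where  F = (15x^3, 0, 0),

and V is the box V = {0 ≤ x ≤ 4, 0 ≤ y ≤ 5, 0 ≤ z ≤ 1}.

By the divergence theorem,

    ∯_{∂V} F · n dS = ∭_V (∇ · F) dV.

Compute the divergence:
    ∇ · F = ∂F_x/∂x + ∂F_y/∂y + ∂F_z/∂z = 45x^2 + 0 + 0 = 45x^2.

V is a rectangular box, so dV = dx dy dz with 0 ≤ x ≤ 4, 0 ≤ y ≤ 5, 0 ≤ z ≤ 1.

Integrate (45x^2) over V as an iterated integral:

    ∭_V (∇·F) dV = ∫_0^{4} ∫_0^{5} ∫_0^{1} (45x^2) dz dy dx.

Inner (z from 0 to 1): 45x^2.
Middle (y from 0 to 5): 225x^2.
Outer (x from 0 to 4): 4800.

Therefore ∯_{∂V} F · n dS = 4800.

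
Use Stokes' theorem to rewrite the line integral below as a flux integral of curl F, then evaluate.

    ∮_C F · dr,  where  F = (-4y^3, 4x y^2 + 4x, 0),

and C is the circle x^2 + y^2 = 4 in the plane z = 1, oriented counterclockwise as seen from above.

Let S be the flat disk x^2 + y^2 ≤ 4 in the plane z = 1, with upward unit normal n̂ = ẑ. By Stokes' theorem,

    ∮_C F · dr = ∬_S (∇ × F) · n̂ dS = ∬_D (curl F)_z dA,

where D is the disk x^2 + y^2 ≤ 4.

Compute the curl of F = (-4y^3, 4x y^2 + 4x, 0):
    (∇ × F)_x = ∂F_z/∂y - ∂F_y/∂z = 0,
    (∇ × F)_y = ∂F_x/∂z - ∂F_z/∂x = 0,
    (∇ × F)_z = ∂F_y/∂x - ∂F_x/∂y = 16y^2 + 4.

On z = 1, (curl F)_z = 16y^2 + 4.

Convert to polar (x = r cos θ, y = r sin θ, dA = r dr dθ); the integrand becomes 16r^2sin(θ)^2 + 4, so

    ∬_D (curl F)_z dA = ∫_0^{2π} ∫_0^{2} (16r^2sin(θ)^2 + 4) · r dr dθ.

Inner (r from 0 to 2): 64sin(θ)^2 + 8.
Outer (θ from 0 to 2π): 80π.

Therefore ∮_C F · dr = 80π.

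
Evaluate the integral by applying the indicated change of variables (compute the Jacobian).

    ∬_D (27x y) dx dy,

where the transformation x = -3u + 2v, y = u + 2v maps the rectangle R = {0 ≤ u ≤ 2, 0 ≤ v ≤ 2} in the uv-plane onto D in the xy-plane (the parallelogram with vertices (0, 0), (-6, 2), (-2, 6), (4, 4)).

Compute the Jacobian determinant of (x, y) with respect to (u, v):

    ∂(x,y)/∂(u,v) = | -3  2 | = (-3)(2) - (2)(1) = -8.
                   | 1  2 |

Its absolute value is |J| = 8 (the area scaling factor).

Substituting x = -3u + 2v, y = u + 2v into the integrand,

    27x y → -81u^2 - 108u v + 108v^2,

so the integral becomes

    ∬_R (-81u^2 - 108u v + 108v^2) · |J| du dv = ∫_0^2 ∫_0^2 (-648u^2 - 864u v + 864v^2) dv du.

Inner (v): -1296u^2 - 1728u + 2304.
Outer (u): -2304.

Therefore ∬_D (27x y) dx dy = -2304.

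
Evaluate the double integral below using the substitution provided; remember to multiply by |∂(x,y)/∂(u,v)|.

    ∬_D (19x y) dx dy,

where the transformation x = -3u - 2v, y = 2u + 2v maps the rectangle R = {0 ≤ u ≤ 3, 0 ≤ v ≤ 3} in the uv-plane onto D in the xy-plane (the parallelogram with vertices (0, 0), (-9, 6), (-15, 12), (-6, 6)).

Compute the Jacobian determinant of (x, y) with respect to (u, v):

    ∂(x,y)/∂(u,v) = | -3  -2 | = (-3)(2) - (-2)(2) = -2.
                   | 2  2 |

Its absolute value is |J| = 2 (the area scaling factor).

Substituting x = -3u - 2v, y = 2u + 2v into the integrand,

    19x y → -114u^2 - 190u v - 76v^2,

so the integral becomes

    ∬_R (-114u^2 - 190u v - 76v^2) · |J| du dv = ∫_0^3 ∫_0^3 (-228u^2 - 380u v - 152v^2) dv du.

Inner (v): -684u^2 - 1710u - 1368.
Outer (u): -17955.

Therefore ∬_D (19x y) dx dy = -17955.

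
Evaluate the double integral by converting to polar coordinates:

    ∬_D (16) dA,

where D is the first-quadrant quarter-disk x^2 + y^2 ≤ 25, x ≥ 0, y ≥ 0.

The region D is 0 ≤ r ≤ 5, 0 ≤ θ ≤ π/2 in polar coordinates, where x = r cos(θ), y = r sin(θ), and dA = r dr dθ.

Under the substitution, the integrand becomes 16, so

    ∬_D (16) dA = ∫_{0}^{π/2} ∫_{0}^{5} (16) · r dr dθ.

Inner integral (in r): ∫_{0}^{5} (16) · r dr = 200.

Outer integral (in θ): ∫_{0}^{π/2} (200) dθ = 100π.

Therefore ∬_D (16) dA = 100π.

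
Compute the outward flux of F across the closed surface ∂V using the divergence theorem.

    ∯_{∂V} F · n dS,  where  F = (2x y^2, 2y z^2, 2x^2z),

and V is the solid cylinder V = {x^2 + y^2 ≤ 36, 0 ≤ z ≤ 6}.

By the divergence theorem,

    ∯_{∂V} F · n dS = ∭_V (∇ · F) dV.

Compute the divergence:
    ∇ · F = ∂F_x/∂x + ∂F_y/∂y + ∂F_z/∂z = 2y^2 + 2z^2 + 2x^2 = 2x^2 + 2y^2 + 2z^2.

In cylindrical coordinates, x = r cos(θ), y = r sin(θ), z = z, dV = r dr dθ dz, with 0 ≤ r ≤ 6, 0 ≤ θ ≤ 2π, 0 ≤ z ≤ 6.

The integrand, after substitution and multiplying by the volume element, becomes (2r^2 + 2z^2) · r, so

    ∭_V (∇·F) dV = ∫_0^{2π} ∫_0^{6} ∫_0^{6} (2r^2 + 2z^2) · r dz dr dθ.

Inner (z from 0 to 6): 12r (r^2 + 12).
Middle (r from 0 to 6): 6480.
Outer (θ from 0 to 2π): 12960π.

Therefore ∯_{∂V} F · n dS = 12960π.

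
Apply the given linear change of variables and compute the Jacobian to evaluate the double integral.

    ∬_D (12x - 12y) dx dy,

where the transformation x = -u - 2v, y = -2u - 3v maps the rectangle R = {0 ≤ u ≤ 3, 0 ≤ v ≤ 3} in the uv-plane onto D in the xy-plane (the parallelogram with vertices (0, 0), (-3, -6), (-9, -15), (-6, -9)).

Compute the Jacobian determinant of (x, y) with respect to (u, v):

    ∂(x,y)/∂(u,v) = | -1  -2 | = (-1)(-3) - (-2)(-2) = -1.
                   | -2  -3 |

Its absolute value is |J| = 1 (the area scaling factor).

Substituting x = -u - 2v, y = -2u - 3v into the integrand,

    12x - 12y → 12u + 12v,

so the integral becomes

    ∬_R (12u + 12v) · |J| du dv = ∫_0^3 ∫_0^3 (12u + 12v) dv du.

Inner (v): 36u + 54.
Outer (u): 324.

Therefore ∬_D (12x - 12y) dx dy = 324.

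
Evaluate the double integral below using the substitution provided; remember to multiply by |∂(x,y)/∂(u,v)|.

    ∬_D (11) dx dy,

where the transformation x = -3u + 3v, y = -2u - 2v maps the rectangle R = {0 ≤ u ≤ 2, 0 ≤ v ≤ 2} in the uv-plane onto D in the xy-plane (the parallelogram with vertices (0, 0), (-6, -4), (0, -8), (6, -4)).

Compute the Jacobian determinant of (x, y) with respect to (u, v):

    ∂(x,y)/∂(u,v) = | -3  3 | = (-3)(-2) - (3)(-2) = 12.
                   | -2  -2 |

Its absolute value is |J| = 12 (the area scaling factor).

Substituting x = -3u + 3v, y = -2u - 2v into the integrand,

    11 → 11,

so the integral becomes

    ∬_R (11) · |J| du dv = ∫_0^2 ∫_0^2 (132) dv du.

Inner (v): 264.
Outer (u): 528.

Therefore ∬_D (11) dx dy = 528.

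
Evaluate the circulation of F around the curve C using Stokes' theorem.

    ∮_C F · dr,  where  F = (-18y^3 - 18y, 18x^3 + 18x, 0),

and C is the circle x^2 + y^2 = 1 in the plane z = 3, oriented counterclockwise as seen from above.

Let S be the flat disk x^2 + y^2 ≤ 1 in the plane z = 3, with upward unit normal n̂ = ẑ. By Stokes' theorem,

    ∮_C F · dr = ∬_S (∇ × F) · n̂ dS = ∬_D (curl F)_z dA,

where D is the disk x^2 + y^2 ≤ 1.

Compute the curl of F = (-18y^3 - 18y, 18x^3 + 18x, 0):
    (∇ × F)_x = ∂F_z/∂y - ∂F_y/∂z = 0,
    (∇ × F)_y = ∂F_x/∂z - ∂F_z/∂x = 0,
    (∇ × F)_z = ∂F_y/∂x - ∂F_x/∂y = 54x^2 + 54y^2 + 36.

On z = 3, (curl F)_z = 54x^2 + 54y^2 + 36.

Convert to polar (x = r cos θ, y = r sin θ, dA = r dr dθ); the integrand becomes 54r^2 + 36, so

    ∬_D (curl F)_z dA = ∫_0^{2π} ∫_0^{1} (54r^2 + 36) · r dr dθ.

Inner (r from 0 to 1): 63/2.
Outer (θ from 0 to 2π): 63π.

Therefore ∮_C F · dr = 63π.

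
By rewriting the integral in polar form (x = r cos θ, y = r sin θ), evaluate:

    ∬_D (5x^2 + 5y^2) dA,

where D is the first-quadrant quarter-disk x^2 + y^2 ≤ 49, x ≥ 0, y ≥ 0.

The region D is 0 ≤ r ≤ 7, 0 ≤ θ ≤ π/2 in polar coordinates, where x = r cos(θ), y = r sin(θ), and dA = r dr dθ.

Under the substitution, the integrand becomes 5r^2, so

    ∬_D (5x^2 + 5y^2) dA = ∫_{0}^{π/2} ∫_{0}^{7} (5r^2) · r dr dθ.

Inner integral (in r): ∫_{0}^{7} (5r^2) · r dr = 12005/4.

Outer integral (in θ): ∫_{0}^{π/2} (12005/4) dθ = 12005π/8.

Therefore ∬_D (5x^2 + 5y^2) dA = 12005π/8.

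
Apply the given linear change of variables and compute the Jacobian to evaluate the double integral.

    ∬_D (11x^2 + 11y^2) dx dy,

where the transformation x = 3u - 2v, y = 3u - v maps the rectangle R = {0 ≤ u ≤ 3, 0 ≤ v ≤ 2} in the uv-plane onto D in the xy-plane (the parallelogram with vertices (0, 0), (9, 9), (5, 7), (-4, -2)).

Compute the Jacobian determinant of (x, y) with respect to (u, v):

    ∂(x,y)/∂(u,v) = | 3  -2 | = (3)(-1) - (-2)(3) = 3.
                   | 3  -1 |

Its absolute value is |J| = 3 (the area scaling factor).

Substituting x = 3u - 2v, y = 3u - v into the integrand,

    11x^2 + 11y^2 → 198u^2 - 198u v + 55v^2,

so the integral becomes

    ∬_R (198u^2 - 198u v + 55v^2) · |J| du dv = ∫_0^3 ∫_0^2 (594u^2 - 594u v + 165v^2) dv du.

Inner (v): 1188u^2 - 1188u + 440.
Outer (u): 6666.

Therefore ∬_D (11x^2 + 11y^2) dx dy = 6666.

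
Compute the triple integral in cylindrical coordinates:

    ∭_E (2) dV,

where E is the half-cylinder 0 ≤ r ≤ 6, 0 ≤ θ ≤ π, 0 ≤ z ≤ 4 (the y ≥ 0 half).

In cylindrical coordinates, x = r cos(θ), y = r sin(θ), z = z, and dV = r dr dθ dz.

The integrand becomes 2, so

    ∭_E (2) dV = ∫_{0}^{π} ∫_{0}^{6} ∫_{0}^{4} (2) · r dz dr dθ.

Inner (z): 8r.
Middle (r from 0 to 6): 144.
Outer (θ): 144π.

Therefore the triple integral equals 144π.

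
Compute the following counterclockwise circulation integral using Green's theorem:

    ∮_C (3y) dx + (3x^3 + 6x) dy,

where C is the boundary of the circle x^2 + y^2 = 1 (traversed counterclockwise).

Green's theorem converts the closed line integral into a double integral over the enclosed region D:

    ∮_C P dx + Q dy = ∬_D (∂Q/∂x - ∂P/∂y) dA.

Here P = 3y, Q = 3x^3 + 6x, so

    ∂Q/∂x = 9x^2 + 6,    ∂P/∂y = 3,
    ∂Q/∂x - ∂P/∂y = 9x^2 + 3.

D is the region x^2 + y^2 ≤ 1. Evaluating the double integral:

In polar coordinates (x = r cos θ, y = r sin θ, dA = r dr dθ) the integrand becomes 9r^2cos(θ)^2 + 3, so

    ∬_D (9x^2 + 3) dA = ∫_0^{2π} ∫_0^{1} (9r^2cos(θ)^2 + 3) · r dr dθ.

Inner (r from 0 to 1): 9cos(θ)^2/4 + 3/2.
Outer (θ from 0 to 2π): 21π/4.

Therefore ∮_C P dx + Q dy = 21π/4.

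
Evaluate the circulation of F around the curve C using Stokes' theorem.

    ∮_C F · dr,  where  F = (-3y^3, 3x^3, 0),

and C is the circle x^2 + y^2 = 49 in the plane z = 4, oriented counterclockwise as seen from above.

Let S be the flat disk x^2 + y^2 ≤ 49 in the plane z = 4, with upward unit normal n̂ = ẑ. By Stokes' theorem,

    ∮_C F · dr = ∬_S (∇ × F) · n̂ dS = ∬_D (curl F)_z dA,

where D is the disk x^2 + y^2 ≤ 49.

Compute the curl of F = (-3y^3, 3x^3, 0):
    (∇ × F)_x = ∂F_z/∂y - ∂F_y/∂z = 0,
    (∇ × F)_y = ∂F_x/∂z - ∂F_z/∂x = 0,
    (∇ × F)_z = ∂F_y/∂x - ∂F_x/∂y = 9x^2 + 9y^2.

On z = 4, (curl F)_z = 9x^2 + 9y^2.

Convert to polar (x = r cos θ, y = r sin θ, dA = r dr dθ); the integrand becomes 9r^2, so

    ∬_D (curl F)_z dA = ∫_0^{2π} ∫_0^{7} (9r^2) · r dr dθ.

Inner (r from 0 to 7): 21609/4.
Outer (θ from 0 to 2π): 21609π/2.

Therefore ∮_C F · dr = 21609π/2.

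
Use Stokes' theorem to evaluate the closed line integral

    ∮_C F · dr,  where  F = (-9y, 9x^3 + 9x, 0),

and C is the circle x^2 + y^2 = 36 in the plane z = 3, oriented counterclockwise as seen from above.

Let S be the flat disk x^2 + y^2 ≤ 36 in the plane z = 3, with upward unit normal n̂ = ẑ. By Stokes' theorem,

    ∮_C F · dr = ∬_S (∇ × F) · n̂ dS = ∬_D (curl F)_z dA,

where D is the disk x^2 + y^2 ≤ 36.

Compute the curl of F = (-9y, 9x^3 + 9x, 0):
    (∇ × F)_x = ∂F_z/∂y - ∂F_y/∂z = 0,
    (∇ × F)_y = ∂F_x/∂z - ∂F_z/∂x = 0,
    (∇ × F)_z = ∂F_y/∂x - ∂F_x/∂y = 27x^2 + 18.

On z = 3, (curl F)_z = 27x^2 + 18.

Convert to polar (x = r cos θ, y = r sin θ, dA = r dr dθ); the integrand becomes 27r^2cos(θ)^2 + 18, so

    ∬_D (curl F)_z dA = ∫_0^{2π} ∫_0^{6} (27r^2cos(θ)^2 + 18) · r dr dθ.

Inner (r from 0 to 6): 8748cos(θ)^2 + 324.
Outer (θ from 0 to 2π): 9396π.

Therefore ∮_C F · dr = 9396π.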